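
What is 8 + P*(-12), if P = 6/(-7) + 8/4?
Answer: -40/7 ≈ -5.7143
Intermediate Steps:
P = 8/7 (P = 6*(-1/7) + 8*(1/4) = -6/7 + 2 = 8/7 ≈ 1.1429)
8 + P*(-12) = 8 + (8/7)*(-12) = 8 - 96/7 = -40/7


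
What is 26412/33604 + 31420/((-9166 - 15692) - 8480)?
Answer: -706913/4517299 ≈ -0.15649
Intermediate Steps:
26412/33604 + 31420/((-9166 - 15692) - 8480) = 26412*(1/33604) + 31420/(-24858 - 8480) = 213/271 + 31420/(-33338) = 213/271 + 31420*(-1/33338) = 213/271 - 15710/16669 = -706913/4517299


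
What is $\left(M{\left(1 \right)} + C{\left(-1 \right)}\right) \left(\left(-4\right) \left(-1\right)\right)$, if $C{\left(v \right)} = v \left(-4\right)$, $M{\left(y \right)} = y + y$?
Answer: $24$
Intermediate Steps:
$M{\left(y \right)} = 2 y$
$C{\left(v \right)} = - 4 v$
$\left(M{\left(1 \right)} + C{\left(-1 \right)}\right) \left(\left(-4\right) \left(-1\right)\right) = \left(2 \cdot 1 - -4\right) \left(\left(-4\right) \left(-1\right)\right) = \left(2 + 4\right) 4 = 6 \cdot 4 = 24$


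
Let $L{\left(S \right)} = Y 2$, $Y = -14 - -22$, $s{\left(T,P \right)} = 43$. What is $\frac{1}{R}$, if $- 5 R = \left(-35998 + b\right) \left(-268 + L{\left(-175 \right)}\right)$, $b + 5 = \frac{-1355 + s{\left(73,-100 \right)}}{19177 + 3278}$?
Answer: $- \frac{12475}{22636562956} \approx -5.511 \cdot 10^{-7}$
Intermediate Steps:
$Y = 8$ ($Y = -14 + 22 = 8$)
$L{\left(S \right)} = 16$ ($L{\left(S \right)} = 8 \cdot 2 = 16$)
$b = - \frac{113587}{22455}$ ($b = -5 + \frac{-1355 + 43}{19177 + 3278} = -5 - \frac{1312}{22455} = - \frac{113587}{22455} \approx -5.0584$)
$R = - \frac{22636562956}{12475}$ ($R = - \frac{\left(-35998 - \frac{113587}{22455}\right) \left(-268 + 16\right)}{5} = - \frac{\left(- \frac{808448677}{22455}\right) \left(-252\right)}{5} = \left(- \frac{1}{5}\right) \frac{22636562956}{2495} = - \frac{22636562956}{12475} \approx -1.8146 \cdot 10^{6}$)
$\frac{1}{R} = \frac{1}{- \frac{22636562956}{12475}} = - \frac{12475}{22636562956}$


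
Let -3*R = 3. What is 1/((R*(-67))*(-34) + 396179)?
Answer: 1/393901 ≈ 2.5387e-6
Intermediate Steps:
R = -1 (R = -⅓*3 = -1)
1/((R*(-67))*(-34) + 396179) = 1/(-1*(-67)*(-34) + 396179) = 1/(67*(-34) + 396179) = 1/(-2278 + 396179) = 1/393901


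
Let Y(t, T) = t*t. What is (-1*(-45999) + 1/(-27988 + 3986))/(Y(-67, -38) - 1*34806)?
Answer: -1104067997/727668634 ≈ -1.5173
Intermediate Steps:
Y(t, T) = t²
(-1*(-45999) + 1/(-27988 + 3986))/(Y(-67, -38) - 1*34806) = (-1*(-45999) + 1/(-27988 + 3986))/((-67)² - 1*34806) = (45999 + 1/(-24002))/(4489 - 34806) = (45999 - 1/24002)/(-30317) = (1104067997/24002)*(-1/30317) = -1104067997/727668634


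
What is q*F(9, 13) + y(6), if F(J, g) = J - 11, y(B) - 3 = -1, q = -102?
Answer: 206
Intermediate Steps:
y(B) = 2 (y(B) = 3 - 1 = 2)
F(J, g) = -11 + J
q*F(9, 13) + y(6) = -102*(-11 + 9) + 2 = -102*(-2) + 2 = 204 + 2 = 206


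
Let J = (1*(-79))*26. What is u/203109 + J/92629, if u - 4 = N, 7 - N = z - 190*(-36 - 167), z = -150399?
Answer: 3314147158/6271261187 ≈ 0.52847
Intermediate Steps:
N = 111836 (N = 7 - (-150399 - 190*(-36 - 167)) = 7 - (-150399 - 190*(-203)) = 7 - (-150399 - 1*(-38570)) = 7 - (-150399 + 38570) = 7 - 1*(-111829) = 7 + 111829 = 111836)
u = 111840 (u = 4 + 111836 = 111840)
J = -2054 (J = -79*26 = -2054)
u/203109 + J/92629 = 111840/203109 - 2054/92629 = 111840*(1/203109) - 2054*1/92629 = 37280/67703 - 2054/92629 = 3314147158/6271261187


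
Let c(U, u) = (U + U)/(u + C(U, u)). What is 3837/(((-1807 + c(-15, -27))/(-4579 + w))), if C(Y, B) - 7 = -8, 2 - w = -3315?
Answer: 67792116/25283 ≈ 2681.3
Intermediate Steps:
w = 3317 (w = 2 - 1*(-3315) = 2 + 3315 = 3317)
C(Y, B) = -1 (C(Y, B) = 7 - 8 = -1)
c(U, u) = 2*U/(-1 + u) (c(U, u) = (U + U)/(u - 1) = (2*U)/(-1 + u) = 2*U/(-1 + u))
3837/(((-1807 + c(-15, -27))/(-4579 + w))) = 3837/(((-1807 + 2*(-15)/(-1 - 27))/(-4579 + 3317))) = 3837/(((-1807 + 2*(-15)/(-28))/(-1262))) = 3837/(((-1807 + 2*(-15)*(-1/28))*(-1/1262))) = 3837/(((-1807 + 15/14)*(-1/1262))) = 3837/((-25283/14*(-1/1262))) = 3837/(25283/17668) = 3837*(17668/25283) = 67792116/25283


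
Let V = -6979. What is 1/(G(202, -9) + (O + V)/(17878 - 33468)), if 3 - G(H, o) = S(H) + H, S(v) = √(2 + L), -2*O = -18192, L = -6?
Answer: -48399575930/9639060086129 + 486096200*I/9639060086129 ≈ -0.0050212 + 5.043e-5*I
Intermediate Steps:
O = 9096 (O = -½*(-18192) = 9096)
S(v) = 2*I (S(v) = √(2 - 6) = √(-4) = 2*I)
G(H, o) = 3 - H - 2*I (G(H, o) = 3 - (2*I + H) = 3 - (H + 2*I) = 3 + (-H - 2*I) = 3 - H - 2*I)
1/(G(202, -9) + (O + V)/(17878 - 33468)) = 1/((3 - 1*202 - 2*I) + (9096 - 6979)/(17878 - 33468)) = 1/((3 - 202 - 2*I) + 2117/(-15590)) = 1/((-199 - 2*I) + 2117*(-1/15590)) = 1/((-199 - 2*I) - 2117/15590) = 1/(-3104527/15590 - 2*I) = 243048100*(-3104527/15590 + 2*I)/9639060086129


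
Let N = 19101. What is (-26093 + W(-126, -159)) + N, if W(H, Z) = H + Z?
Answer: -7277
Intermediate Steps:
(-26093 + W(-126, -159)) + N = (-26093 + (-126 - 159)) + 19101 = (-26093 - 285) + 19101 = -26378 + 19101 = -7277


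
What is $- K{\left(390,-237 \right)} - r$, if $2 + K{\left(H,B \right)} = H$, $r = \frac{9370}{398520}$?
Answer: $- \frac{15463513}{39852} \approx -388.02$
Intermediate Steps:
$r = \frac{937}{39852}$ ($r = 9370 \cdot \frac{1}{398520} = \frac{937}{39852} \approx 0.023512$)
$K{\left(H,B \right)} = -2 + H$
$- K{\left(390,-237 \right)} - r = - (-2 + 390) - \frac{937}{39852} = \left(-1\right) 388 - \frac{937}{39852} = -388 - \frac{937}{39852} = - \frac{15463513}{39852}$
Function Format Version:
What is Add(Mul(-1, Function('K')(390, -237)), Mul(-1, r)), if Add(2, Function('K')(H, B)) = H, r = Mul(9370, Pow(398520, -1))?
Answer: Rational(-15463513, 39852) ≈ -388.02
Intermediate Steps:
r = Rational(937, 39852) (r = Mul(9370, Rational(1, 398520)) = Rational(937, 39852) ≈ 0.023512)
Function('K')(H, B) = Add(-2, H)
Add(Mul(-1, Function('K')(390, -237)), Mul(-1, r)) = Add(Mul(-1, Add(-2, 390)), Mul(-1, Rational(937, 39852))) = Add(Mul(-1, 388), Rational(-937, 39852)) = Add(-388, Rational(-937, 39852)) = Rational(-15463513, 39852)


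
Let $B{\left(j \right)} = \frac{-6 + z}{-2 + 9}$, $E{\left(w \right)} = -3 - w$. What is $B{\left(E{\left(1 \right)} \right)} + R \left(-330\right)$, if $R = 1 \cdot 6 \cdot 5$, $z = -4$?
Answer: $- \frac{69310}{7} \approx -9901.4$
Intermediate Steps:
$B{\left(j \right)} = - \frac{10}{7}$ ($B{\left(j \right)} = \frac{-6 - 4}{-2 + 9} = - \frac{10}{7}$)
$R = 30$ ($R = 6 \cdot 5 = 30$)
$B{\left(E{\left(1 \right)} \right)} + R \left(-330\right) = - \frac{10}{7} + 30 \left(-330\right) = - \frac{10}{7} - 9900 = - \frac{69310}{7}$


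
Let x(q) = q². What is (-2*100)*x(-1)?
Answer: -200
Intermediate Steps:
(-2*100)*x(-1) = -2*100*(-1)² = -200*1 = -200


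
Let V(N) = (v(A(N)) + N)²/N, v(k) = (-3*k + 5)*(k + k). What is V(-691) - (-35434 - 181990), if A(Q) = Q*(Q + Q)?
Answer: -43327865969980892345051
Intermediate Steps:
A(Q) = 2*Q² (A(Q) = Q*(2*Q) = 2*Q²)
v(k) = 2*k*(5 - 3*k) (v(k) = (5 - 3*k)*(2*k) = 2*k*(5 - 3*k))
V(N) = (N + 4*N²*(5 - 6*N²))²/N (V(N) = (2*(2*N²)*(5 - 6*N²) + N)²/N = (4*N²*(5 - 6*N²) + N)²/N = (N + 4*N²*(5 - 6*N²))²/N)
V(-691) - (-35434 - 181990) = -691*(-1 - 20*(-691) + 24*(-691)³)² - (-35434 - 181990) = -691*(-1 + 13820 + 24*(-329939371))² - 1*(-217424) = -691*(-1 + 13820 - 7918544904)² + 217424 = -691*(-7918531085)² + 217424 = -691*62703134544111277225 + 217424 = -43327865969980892562475 + 217424 = -43327865969980892345051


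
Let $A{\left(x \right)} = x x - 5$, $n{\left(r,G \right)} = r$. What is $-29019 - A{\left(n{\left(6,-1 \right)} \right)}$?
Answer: $-29050$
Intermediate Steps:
$A{\left(x \right)} = -5 + x^{2}$ ($A{\left(x \right)} = x^{2} - 5 = -5 + x^{2}$)
$-29019 - A{\left(n{\left(6,-1 \right)} \right)} = -29019 - \left(-5 + 6^{2}\right) = -29019 - \left(-5 + 36\right) = -29019 - 31 = -29050$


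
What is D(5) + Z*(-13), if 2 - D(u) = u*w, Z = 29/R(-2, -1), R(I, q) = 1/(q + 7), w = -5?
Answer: -2235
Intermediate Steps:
R(I, q) = 1/(7 + q)
Z = 174 (Z = 29/(1/(7 - 1)) = 29/(1/6) = 29*6 = 174)
D(u) = 2 + 5*u (D(u) = 2 - u*(-5) = 2 - (-5)*u = 2 + 5*u)
D(5) + Z*(-13) = (2 + 5*5) + 174*(-13) = (2 + 25) - 2262 = 27 - 2262 = -2235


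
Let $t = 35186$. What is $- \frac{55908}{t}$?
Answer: $- \frac{27954}{17593} \approx -1.5889$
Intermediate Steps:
$- \frac{55908}{t} = - \frac{55908}{35186} = \left(-55908\right) \frac{1}{35186} = - \frac{27954}{17593}$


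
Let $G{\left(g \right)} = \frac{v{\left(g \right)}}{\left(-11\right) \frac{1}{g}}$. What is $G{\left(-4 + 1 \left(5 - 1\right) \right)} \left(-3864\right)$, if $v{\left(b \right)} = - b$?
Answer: $0$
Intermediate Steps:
$G{\left(g \right)} = \frac{g^{2}}{11}$ ($G{\left(g \right)} = \frac{\left(-1\right) g}{\left(-11\right) \frac{1}{g}} = - g \left(- \frac{g}{11}\right) = \frac{g^{2}}{11}$)
$G{\left(-4 + 1 \left(5 - 1\right) \right)} \left(-3864\right) = \frac{\left(-4 + 1 \left(5 - 1\right)\right)^{2}}{11} \left(-3864\right) = \frac{\left(-4 + 1 \cdot 4\right)^{2}}{11} \left(-3864\right) = \frac{\left(-4 + 4\right)^{2}}{11} \left(-3864\right) = \frac{0^{2}}{11} \left(-3864\right) = \frac{1}{11} \cdot 0 \left(-3864\right) = 0 \left(-3864\right) = 0$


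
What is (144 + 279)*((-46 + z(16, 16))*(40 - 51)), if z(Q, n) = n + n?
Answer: 65142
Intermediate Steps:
z(Q, n) = 2*n
(144 + 279)*((-46 + z(16, 16))*(40 - 51)) = (144 + 279)*((-46 + 2*16)*(40 - 51)) = 423*((-46 + 32)*(-11)) = 423*(-14*(-11)) = 423*154 = 65142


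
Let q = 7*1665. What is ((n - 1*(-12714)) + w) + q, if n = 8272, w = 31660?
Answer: 64301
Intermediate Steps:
q = 11655
((n - 1*(-12714)) + w) + q = ((8272 - 1*(-12714)) + 31660) + 11655 = ((8272 + 12714) + 31660) + 11655 = (20986 + 31660) + 11655 = 52646 + 11655 = 64301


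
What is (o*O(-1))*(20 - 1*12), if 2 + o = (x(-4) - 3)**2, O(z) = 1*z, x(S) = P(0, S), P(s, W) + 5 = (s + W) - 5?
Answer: -2296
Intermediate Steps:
P(s, W) = -10 + W + s (P(s, W) = -5 + ((s + W) - 5) = -5 + ((W + s) - 5) = -5 + (-5 + W + s) = -10 + W + s)
x(S) = -10 + S (x(S) = -10 + S + 0 = -10 + S)
O(z) = z
o = 287 (o = -2 + ((-10 - 4) - 3)**2 = -2 + (-14 - 3)**2 = -2 + (-17)**2 = -2 + 289 = 287)
(o*O(-1))*(20 - 1*12) = (287*(-1))*(20 - 1*12) = -287*(20 - 12) = -287*8 = -2296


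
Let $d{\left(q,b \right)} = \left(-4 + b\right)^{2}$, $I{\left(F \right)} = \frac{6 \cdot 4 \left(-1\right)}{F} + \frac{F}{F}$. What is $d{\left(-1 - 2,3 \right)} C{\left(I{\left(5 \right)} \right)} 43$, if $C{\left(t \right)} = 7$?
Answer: $301$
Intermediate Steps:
$I{\left(F \right)} = 1 - \frac{24}{F}$ ($I{\left(F \right)} = \frac{24 \left(-1\right)}{F} + 1 = - \frac{24}{F} + 1 = 1 - \frac{24}{F}$)
$d{\left(-1 - 2,3 \right)} C{\left(I{\left(5 \right)} \right)} 43 = \left(-4 + 3\right)^{2} \cdot 7 \cdot 43 = \left(-1\right)^{2} \cdot 7 \cdot 43 = 1 \cdot 7 \cdot 43 = 7 \cdot 43 = 301$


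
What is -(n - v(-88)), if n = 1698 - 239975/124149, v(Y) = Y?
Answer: -7637591/4281 ≈ -1784.1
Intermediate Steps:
n = 7260863/4281 (n = 1698 - 239975/124149 = 1698 - 1*8275/4281 = 1698 - 8275/4281 = 7260863/4281 ≈ 1696.1)
-(n - v(-88)) = -(7260863/4281 - 1*(-88)) = -(7260863/4281 + 88) = -1*7637591/4281 = -7637591/4281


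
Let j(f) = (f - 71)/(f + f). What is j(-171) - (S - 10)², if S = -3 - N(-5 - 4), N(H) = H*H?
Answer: -1510835/171 ≈ -8835.3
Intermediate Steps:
N(H) = H²
S = -84 (S = -3 - (-5 - 4)² = -3 - 1*(-9)² = -3 - 1*81 = -3 - 81 = -84)
j(f) = (-71 + f)/(2*f) (j(f) = (-71 + f)/((2*f)) = (-71 + f)*(1/(2*f)) = (-71 + f)/(2*f))
j(-171) - (S - 10)² = (½)*(-71 - 171)/(-171) - (-84 - 10)² = (½)*(-1/171)*(-242) - 1*(-94)² = 121/171 - 1*8836 = 121/171 - 8836 = -1510835/171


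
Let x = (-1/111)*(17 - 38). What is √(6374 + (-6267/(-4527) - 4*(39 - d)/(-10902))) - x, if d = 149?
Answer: -7/37 + 5*√213014633600031/913951 ≈ 79.657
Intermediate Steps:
x = 7/37 (x = -1*1/111*(-21) = -1/111*(-21) = 7/37 ≈ 0.18919)
√(6374 + (-6267/(-4527) - 4*(39 - d)/(-10902))) - x = √(6374 + (-6267/(-4527) - 4*(39 - 1*149)/(-10902))) - 1*7/37 = √(6374 + (-6267*(-1/4527) - 4*(39 - 149)*(-1/10902))) - 7/37 = √(6374 + (2089/1509 - 4*(-110)*(-1/10902))) - 7/37 = √(6374 + (2089/1509 + 440*(-1/10902))) - 7/37 = √(6374 + (2089/1509 - 220/5451)) - 7/37 = √(6374 + 1228351/913951) - 7/37 = √(5826752025/913951) - 7/37 = 5*√213014633600031/913951 - 7/37 = -7/37 + 5*√213014633600031/913951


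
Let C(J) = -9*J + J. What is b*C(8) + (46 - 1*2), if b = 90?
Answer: -5716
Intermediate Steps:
C(J) = -8*J
b*C(8) + (46 - 1*2) = 90*(-8*8) + (46 - 1*2) = 90*(-64) + (46 - 2) = -5760 + 44 = -5716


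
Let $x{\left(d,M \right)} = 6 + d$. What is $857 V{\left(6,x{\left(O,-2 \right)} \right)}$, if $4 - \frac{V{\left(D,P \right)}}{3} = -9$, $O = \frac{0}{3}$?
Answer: $33423$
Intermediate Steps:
$O = 0$ ($O = 0 \cdot \frac{1}{3} = 0$)
$V{\left(D,P \right)} = 39$ ($V{\left(D,P \right)} = 12 - -27 = 12 + 27 = 39$)
$857 V{\left(6,x{\left(O,-2 \right)} \right)} = 857 \cdot 39 = 33423$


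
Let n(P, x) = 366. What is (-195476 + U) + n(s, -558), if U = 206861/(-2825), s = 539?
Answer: -551392611/2825 ≈ -1.9518e+5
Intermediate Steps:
U = -206861/2825 (U = 206861*(-1/2825) = -206861/2825 ≈ -73.225)
(-195476 + U) + n(s, -558) = (-195476 - 206861/2825) + 366 = -552426561/2825 + 366 = -551392611/2825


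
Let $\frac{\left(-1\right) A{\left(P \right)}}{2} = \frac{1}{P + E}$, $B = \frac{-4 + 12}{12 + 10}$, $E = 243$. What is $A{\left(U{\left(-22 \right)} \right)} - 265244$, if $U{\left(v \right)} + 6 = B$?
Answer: $- \frac{692552106}{2611} \approx -2.6524 \cdot 10^{5}$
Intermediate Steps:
$B = \frac{4}{11}$ ($B = \frac{8}{22} = 8 \cdot \frac{1}{22} = \frac{4}{11} \approx 0.36364$)
$U{\left(v \right)} = - \frac{62}{11}$ ($U{\left(v \right)} = -6 + \frac{4}{11} = - \frac{62}{11}$)
$A{\left(P \right)} = - \frac{2}{243 + P}$ ($A{\left(P \right)} = - \frac{2}{P + 243} = - \frac{2}{243 + P}$)
$A{\left(U{\left(-22 \right)} \right)} - 265244 = - \frac{2}{243 - \frac{62}{11}} - 265244 = - \frac{2}{\frac{2611}{11}} - 265244 = \left(-2\right) \frac{11}{2611} - 265244 = - \frac{22}{2611} - 265244 = - \frac{692552106}{2611}$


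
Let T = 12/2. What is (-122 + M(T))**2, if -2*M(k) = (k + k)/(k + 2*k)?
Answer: 134689/9 ≈ 14965.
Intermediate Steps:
T = 6 (T = 12*(1/2) = 6)
M(k) = -1/3 (M(k) = -(k + k)/(2*(k + 2*k)) = -2*k/(2*(3*k)) = -2*k*1/(3*k)/2 = -1/2*2/3 = -1/3)
(-122 + M(T))**2 = (-122 - 1/3)**2 = (-367/3)**2 = 134689/9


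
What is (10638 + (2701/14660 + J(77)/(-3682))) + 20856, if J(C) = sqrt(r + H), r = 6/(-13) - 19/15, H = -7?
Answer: 461704741/14660 - I*sqrt(331890)/717990 ≈ 31494.0 - 0.00080238*I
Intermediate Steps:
r = -337/195 (r = 6*(-1/13) - 19*1/15 = -6/13 - 19/15 = -337/195 ≈ -1.7282)
J(C) = I*sqrt(331890)/195 (J(C) = sqrt(-337/195 - 7) = sqrt(-1702/195) = I*sqrt(331890)/195)
(10638 + (2701/14660 + J(77)/(-3682))) + 20856 = (10638 + (2701/14660 + (I*sqrt(331890)/195)/(-3682))) + 20856 = (10638 + (2701*(1/14660) + (I*sqrt(331890)/195)*(-1/3682))) + 20856 = (10638 + (2701/14660 - I*sqrt(331890)/717990)) + 20856 = (155955781/14660 - I*sqrt(331890)/717990) + 20856 = 461704741/14660 - I*sqrt(331890)/717990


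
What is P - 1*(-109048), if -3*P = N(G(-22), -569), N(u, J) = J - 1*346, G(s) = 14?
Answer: 109353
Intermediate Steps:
N(u, J) = -346 + J (N(u, J) = J - 346 = -346 + J)
P = 305 (P = -(-346 - 569)/3 = -⅓*(-915) = 305)
P - 1*(-109048) = 305 - 1*(-109048) = 305 + 109048 = 109353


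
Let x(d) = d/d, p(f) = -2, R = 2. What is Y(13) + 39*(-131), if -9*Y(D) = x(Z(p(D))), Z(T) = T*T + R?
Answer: -45982/9 ≈ -5109.1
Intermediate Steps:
Z(T) = 2 + T² (Z(T) = T*T + 2 = T² + 2 = 2 + T²)
x(d) = 1
Y(D) = -⅑ (Y(D) = -⅑*1 = -⅑)
Y(13) + 39*(-131) = -⅑ + 39*(-131) = -⅑ - 5109 = -45982/9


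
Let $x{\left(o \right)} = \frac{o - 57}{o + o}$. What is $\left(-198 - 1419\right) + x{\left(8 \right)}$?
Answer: $- \frac{25921}{16} \approx -1620.1$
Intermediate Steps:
$x{\left(o \right)} = \frac{-57 + o}{2 o}$
$\left(-198 - 1419\right) + x{\left(8 \right)} = \left(-198 - 1419\right) + \frac{-57 + 8}{2 \cdot 8} = \left(-198 - 1419\right) + \frac{1}{2} \cdot \frac{1}{8} \left(-49\right) = -1617 - \frac{49}{16} = - \frac{25921}{16}$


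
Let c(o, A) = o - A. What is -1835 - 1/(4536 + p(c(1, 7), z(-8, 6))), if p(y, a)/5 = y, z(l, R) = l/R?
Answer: -8268511/4506 ≈ -1835.0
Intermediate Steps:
p(y, a) = 5*y
-1835 - 1/(4536 + p(c(1, 7), z(-8, 6))) = -1835 - 1/(4536 + 5*(1 - 1*7)) = -1835 - 1/(4536 + 5*(1 - 7)) = -1835 - 1/(4536 + 5*(-6)) = -1835 - 1/(4536 - 30) = -1835 - 1/4506 = -8268511/4506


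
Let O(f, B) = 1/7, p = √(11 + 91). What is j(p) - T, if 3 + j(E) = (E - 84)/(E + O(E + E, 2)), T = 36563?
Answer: -9616564/263 - 217*√102/263 ≈ -36573.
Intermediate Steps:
p = √102 ≈ 10.100
O(f, B) = ⅐
j(E) = -3 + (-84 + E)/(⅐ + E) (j(E) = -3 + (E - 84)/(E + ⅐) = -3 + (-84 + E)/(⅐ + E))
j(p) - T = (-591 - 14*√102)/(1 + 7*√102) - 1*36563 = (-591 - 14*√102)/(1 + 7*√102) - 36563 = -36563 + (-591 - 14*√102)/(1 + 7*√102)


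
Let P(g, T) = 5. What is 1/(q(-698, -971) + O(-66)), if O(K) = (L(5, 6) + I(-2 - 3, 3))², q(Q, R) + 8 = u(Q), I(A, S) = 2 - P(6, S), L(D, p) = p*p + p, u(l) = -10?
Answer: 1/1503 ≈ 0.00066534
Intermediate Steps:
L(D, p) = p + p² (L(D, p) = p² + p = p + p²)
I(A, S) = -3 (I(A, S) = 2 - 1*5 = 2 - 5 = -3)
q(Q, R) = -18 (q(Q, R) = -8 - 10 = -18)
O(K) = 1521 (O(K) = (6*(1 + 6) - 3)² = (6*7 - 3)² = (42 - 3)² = 39² = 1521)
1/(q(-698, -971) + O(-66)) = 1/(-18 + 1521) = 1/1503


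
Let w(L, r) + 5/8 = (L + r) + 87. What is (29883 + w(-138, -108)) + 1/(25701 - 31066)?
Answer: 1275727247/42920 ≈ 29723.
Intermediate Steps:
w(L, r) = 691/8 + L + r (w(L, r) = -5/8 + ((L + r) + 87) = -5/8 + (87 + L + r) = 691/8 + L + r)
(29883 + w(-138, -108)) + 1/(25701 - 31066) = (29883 + (691/8 - 138 - 108)) + 1/(25701 - 31066) = (29883 - 1277/8) + 1/(-5365) = 237787/8 - 1/5365 = 1275727247/42920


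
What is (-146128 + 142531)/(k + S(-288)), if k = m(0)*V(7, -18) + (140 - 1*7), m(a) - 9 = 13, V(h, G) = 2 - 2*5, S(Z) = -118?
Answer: 3597/161 ≈ 22.342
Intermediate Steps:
V(h, G) = -8 (V(h, G) = 2 - 10 = -8)
m(a) = 22 (m(a) = 9 + 13 = 22)
k = -43 (k = 22*(-8) + (140 - 1*7) = -176 + (140 - 7) = -176 + 133 = -43)
(-146128 + 142531)/(k + S(-288)) = (-146128 + 142531)/(-43 - 118) = -3597/(-161) = -3597*(-1/161) = 3597/161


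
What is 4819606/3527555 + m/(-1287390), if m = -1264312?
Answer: 213292853710/90826780629 ≈ 2.3483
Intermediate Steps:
4819606/3527555 + m/(-1287390) = 4819606/3527555 - 1264312/(-1287390) = 4819606*(1/3527555) - 1264312*(-1/1287390) = 4819606/3527555 + 632156/643695 = 213292853710/90826780629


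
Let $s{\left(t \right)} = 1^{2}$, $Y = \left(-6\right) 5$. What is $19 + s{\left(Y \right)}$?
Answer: $20$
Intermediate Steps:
$Y = -30$
$s{\left(t \right)} = 1$
$19 + s{\left(Y \right)} = 19 + 1 = 20$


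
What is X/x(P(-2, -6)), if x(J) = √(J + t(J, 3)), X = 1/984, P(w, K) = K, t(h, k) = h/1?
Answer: -I*√3/5904 ≈ -0.00029337*I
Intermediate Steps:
t(h, k) = h (t(h, k) = h*1 = h)
X = 1/984 ≈ 0.0010163
x(J) = √2*√J (x(J) = √(J + J) = √(2*J) = √2*√J)
X/x(P(-2, -6)) = 1/(984*((√2*√(-6)))) = 1/(984*((√2*(I*√6)))) = 1/(984*((2*I*√3))) = (-I*√3/6)/984 = -I*√3/5904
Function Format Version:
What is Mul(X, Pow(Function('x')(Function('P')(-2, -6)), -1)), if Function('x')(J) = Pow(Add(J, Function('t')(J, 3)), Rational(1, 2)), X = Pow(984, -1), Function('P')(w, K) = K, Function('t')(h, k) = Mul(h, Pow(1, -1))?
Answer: Mul(Rational(-1, 5904), I, Pow(3, Rational(1, 2))) ≈ Mul(-0.00029337, I)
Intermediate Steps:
Function('t')(h, k) = h (Function('t')(h, k) = Mul(h, 1) = h)
X = Rational(1, 984) ≈ 0.0010163
Function('x')(J) = Mul(Pow(2, Rational(1, 2)), Pow(J, Rational(1, 2))) (Function('x')(J) = Pow(Add(J, J), Rational(1, 2)) = Pow(Mul(2, J), Rational(1, 2)) = Mul(Pow(2, Rational(1, 2)), Pow(J, Rational(1, 2))))
Mul(X, Pow(Function('x')(Function('P')(-2, -6)), -1)) = Mul(Rational(1, 984), Pow(Mul(Pow(2, Rational(1, 2)), Pow(-6, Rational(1, 2))), -1)) = Mul(Rational(1, 984), Pow(Mul(Pow(2, Rational(1, 2)), Mul(I, Pow(6, Rational(1, 2)))), -1)) = Mul(Rational(1, 984), Pow(Mul(2, I, Pow(3, Rational(1, 2))), -1)) = Mul(Rational(1, 984), Mul(Rational(-1, 6), I, Pow(3, Rational(1, 2)))) = Mul(Rational(-1, 5904), I, Pow(3, Rational(1, 2)))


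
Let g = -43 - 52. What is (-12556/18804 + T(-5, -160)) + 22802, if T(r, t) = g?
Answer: 106742468/4701 ≈ 22706.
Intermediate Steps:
g = -95
T(r, t) = -95
(-12556/18804 + T(-5, -160)) + 22802 = (-12556/18804 - 95) + 22802 = (-12556*1/18804 - 95) + 22802 = (-3139/4701 - 95) + 22802 = -449734/4701 + 22802 = 106742468/4701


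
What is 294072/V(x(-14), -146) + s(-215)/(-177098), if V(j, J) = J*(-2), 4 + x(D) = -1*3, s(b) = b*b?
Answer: 178308443/177098 ≈ 1006.8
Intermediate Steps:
s(b) = b**2
x(D) = -7 (x(D) = -4 - 1*3 = -4 - 3 = -7)
V(j, J) = -2*J
294072/V(x(-14), -146) + s(-215)/(-177098) = 294072/((-2*(-146))) + (-215)**2/(-177098) = 294072/292 + 46225*(-1/177098) = 294072*(1/292) - 46225/177098 = 73518/73 - 46225/177098 = 178308443/177098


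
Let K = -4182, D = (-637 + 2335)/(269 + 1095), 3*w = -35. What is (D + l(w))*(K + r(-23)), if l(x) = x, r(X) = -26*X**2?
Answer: 191224664/1023 ≈ 1.8693e+5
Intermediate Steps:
w = -35/3 (w = (1/3)*(-35) = -35/3 ≈ -11.667)
D = 849/682 (D = 1698/1364 = 1698*(1/1364) = 849/682 ≈ 1.2449)
(D + l(w))*(K + r(-23)) = (849/682 - 35/3)*(-4182 - 26*(-23)**2) = -21323*(-4182 - 26*529)/2046 = -21323*(-4182 - 13754)/2046 = -21323/2046*(-17936) = 191224664/1023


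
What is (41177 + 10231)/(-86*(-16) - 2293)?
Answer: -7344/131 ≈ -56.061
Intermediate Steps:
(41177 + 10231)/(-86*(-16) - 2293) = 51408/(1376 - 2293) = 51408/(-917) = 51408*(-1/917) = -7344/131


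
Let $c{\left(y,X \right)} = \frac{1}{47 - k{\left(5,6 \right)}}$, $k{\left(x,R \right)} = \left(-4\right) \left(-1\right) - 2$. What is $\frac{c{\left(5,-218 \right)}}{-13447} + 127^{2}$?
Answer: $\frac{9759899834}{605115} \approx 16129.0$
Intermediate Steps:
$k{\left(x,R \right)} = 2$ ($k{\left(x,R \right)} = 4 - 2 = 2$)
$c{\left(y,X \right)} = \frac{1}{45}$ ($c{\left(y,X \right)} = \frac{1}{47 - 2} = \frac{1}{45}$)
$\frac{c{\left(5,-218 \right)}}{-13447} + 127^{2} = \frac{1}{45 \left(-13447\right)} + 127^{2} = \frac{1}{45} \left(- \frac{1}{13447}\right) + 16129 = - \frac{1}{605115} + 16129 = \frac{9759899834}{605115}$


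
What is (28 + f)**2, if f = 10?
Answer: 1444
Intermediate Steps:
(28 + f)**2 = (28 + 10)**2 = 38**2 = 1444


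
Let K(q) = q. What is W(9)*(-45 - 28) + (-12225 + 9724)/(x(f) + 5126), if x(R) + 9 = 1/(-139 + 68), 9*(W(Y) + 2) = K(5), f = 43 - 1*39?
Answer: 114393085/1089918 ≈ 104.96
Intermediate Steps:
f = 4 (f = 43 - 39 = 4)
W(Y) = -13/9 (W(Y) = -2 + (1/9)*5 = -2 + 5/9 = -13/9)
x(R) = -640/71 (x(R) = -9 + 1/(-139 + 68) = -9 + 1/(-71) = -9 - 1/71 = -640/71)
W(9)*(-45 - 28) + (-12225 + 9724)/(x(f) + 5126) = -13*(-45 - 28)/9 + (-12225 + 9724)/(-640/71 + 5126) = -13/9*(-73) - 2501/363306/71 = 949/9 - 2501*71/363306 = 949/9 - 177571/363306 = 114393085/1089918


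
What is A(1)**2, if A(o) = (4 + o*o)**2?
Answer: 625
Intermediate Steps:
A(o) = (4 + o**2)**2
A(1)**2 = ((4 + 1**2)**2)**2 = ((4 + 1)**2)**2 = (5**2)**2 = 25**2 = 625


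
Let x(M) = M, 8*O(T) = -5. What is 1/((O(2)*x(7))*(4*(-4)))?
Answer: 1/70 ≈ 0.014286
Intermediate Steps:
O(T) = -5/8 (O(T) = (1/8)*(-5) = -5/8)
1/((O(2)*x(7))*(4*(-4))) = 1/((-5/8*7)*(4*(-4))) = 1/(-35/8*(-16)) = 1/70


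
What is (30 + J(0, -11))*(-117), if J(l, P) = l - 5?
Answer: -2925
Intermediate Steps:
J(l, P) = -5 + l
(30 + J(0, -11))*(-117) = (30 + (-5 + 0))*(-117) = (30 - 5)*(-117) = 25*(-117) = -2925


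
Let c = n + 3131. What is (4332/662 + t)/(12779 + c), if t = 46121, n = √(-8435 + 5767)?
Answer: 121458666235/41893142104 - 15268217*I*√667/41893142104 ≈ 2.8993 - 0.0094126*I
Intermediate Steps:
n = 2*I*√667 (n = √(-2668) = 2*I*√667 ≈ 51.653*I)
c = 3131 + 2*I*√667 (c = 2*I*√667 + 3131 = 3131 + 2*I*√667 ≈ 3131.0 + 51.653*I)
(4332/662 + t)/(12779 + c) = (4332/662 + 46121)/(12779 + (3131 + 2*I*√667)) = (4332*(1/662) + 46121)/(15910 + 2*I*√667) = (2166/331 + 46121)/(15910 + 2*I*√667) = 15268217/(331*(15910 + 2*I*√667))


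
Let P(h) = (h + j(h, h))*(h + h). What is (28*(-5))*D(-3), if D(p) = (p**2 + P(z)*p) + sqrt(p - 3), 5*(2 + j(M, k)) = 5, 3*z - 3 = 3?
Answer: 420 - 140*I*sqrt(6) ≈ 420.0 - 342.93*I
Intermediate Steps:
z = 2 (z = 1 + (1/3)*3 = 1 + 1 = 2)
j(M, k) = -1 (j(M, k) = -2 + (1/5)*5 = -2 + 1 = -1)
P(h) = 2*h*(-1 + h) (P(h) = (h - 1)*(h + h) = (-1 + h)*(2*h) = 2*h*(-1 + h))
D(p) = p**2 + sqrt(-3 + p) + 4*p (D(p) = (p**2 + (2*2*(-1 + 2))*p) + sqrt(p - 3) = (p**2 + (2*2*1)*p) + sqrt(-3 + p) = (p**2 + 4*p) + sqrt(-3 + p) = p**2 + sqrt(-3 + p) + 4*p)
(28*(-5))*D(-3) = (28*(-5))*((-3)**2 + sqrt(-3 - 3) + 4*(-3)) = -140*(9 + sqrt(-6) - 12) = -140*(9 + I*sqrt(6) - 12) = -140*(-3 + I*sqrt(6)) = 420 - 140*I*sqrt(6)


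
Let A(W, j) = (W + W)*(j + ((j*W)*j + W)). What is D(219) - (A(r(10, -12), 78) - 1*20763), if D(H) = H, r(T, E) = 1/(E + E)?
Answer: 6038603/288 ≈ 20967.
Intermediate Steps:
r(T, E) = 1/(2*E)
A(W, j) = 2*W*(W + j + W*j**2) (A(W, j) = (2*W)*(j + ((W*j)*j + W)) = (2*W)*(j + (W*j**2 + W)) = (2*W)*(j + (W + W*j**2)) = (2*W)*(W + j + W*j**2) = 2*W*(W + j + W*j**2))
D(219) - (A(r(10, -12), 78) - 1*20763) = 219 - (2*((1/2)/(-12))*((1/2)/(-12) + 78 + ((1/2)/(-12))*78**2) - 1*20763) = 219 - (2*((1/2)*(-1/12))*((1/2)*(-1/12) + 78 + ((1/2)*(-1/12))*6084) - 20763) = 219 - (2*(-1/24)*(-1/24 + 78 - 1/24*6084) - 20763) = 219 - (2*(-1/24)*(-1/24 + 78 - 507/2) - 20763) = 219 - (2*(-1/24)*(-4213/24) - 20763) = 219 - (4213/288 - 20763) = 219 - 1*(-5975531/288) = 219 + 5975531/288 = 6038603/288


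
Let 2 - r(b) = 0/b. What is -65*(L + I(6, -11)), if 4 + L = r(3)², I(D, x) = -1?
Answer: 65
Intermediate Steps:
r(b) = 2 (r(b) = 2 - 0/b = 2 - 1*0 = 2 + 0 = 2)
L = 0 (L = -4 + 2² = -4 + 4 = 0)
-65*(L + I(6, -11)) = -65*(0 - 1) = -65*(-1) = 65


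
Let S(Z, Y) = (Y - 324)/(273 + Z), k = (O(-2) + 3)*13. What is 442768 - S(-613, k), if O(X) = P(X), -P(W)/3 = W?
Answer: 150540913/340 ≈ 4.4277e+5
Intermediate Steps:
P(W) = -3*W
O(X) = -3*X
k = 117 (k = (-3*(-2) + 3)*13 = (6 + 3)*13 = 9*13 = 117)
S(Z, Y) = (-324 + Y)/(273 + Z)
442768 - S(-613, k) = 442768 - (-324 + 117)/(273 - 613) = 442768 - (-207)/(-340) = 442768 - (-1)*(-207)/340 = 442768 - 1*207/340 = 442768 - 207/340 = 150540913/340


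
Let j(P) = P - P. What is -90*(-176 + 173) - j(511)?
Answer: 270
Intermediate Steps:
j(P) = 0
-90*(-176 + 173) - j(511) = -90*(-176 + 173) - 1*0 = -90*(-3) + 0 = 270 + 0 = 270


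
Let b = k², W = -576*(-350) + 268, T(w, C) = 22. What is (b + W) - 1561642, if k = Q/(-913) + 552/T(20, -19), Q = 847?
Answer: -1132978765685/833569 ≈ -1.3592e+6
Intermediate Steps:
k = 22061/913 (k = 847/(-913) + 552/22 = 847*(-1/913) + 552*(1/22) = -77/83 + 276/11 = 22061/913 ≈ 24.163)
W = 201868 (W = 201600 + 268 = 201868)
b = 486687721/833569 (b = (22061/913)² = 486687721/833569 ≈ 583.86)
(b + W) - 1561642 = (486687721/833569 + 201868) - 1561642 = 168757594613/833569 - 1561642 = -1132978765685/833569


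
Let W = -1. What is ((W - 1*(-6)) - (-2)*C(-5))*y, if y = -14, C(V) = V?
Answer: 70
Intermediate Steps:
((W - 1*(-6)) - (-2)*C(-5))*y = ((-1 - 1*(-6)) - (-2)*(-5))*(-14) = ((-1 + 6) - 1*10)*(-14) = (5 - 10)*(-14) = -5*(-14) = 70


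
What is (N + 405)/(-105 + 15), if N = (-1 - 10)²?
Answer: -263/45 ≈ -5.8444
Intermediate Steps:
N = 121 (N = (-11)² = 121)
(N + 405)/(-105 + 15) = (121 + 405)/(-105 + 15) = 526/(-90) = 526*(-1/90) = -263/45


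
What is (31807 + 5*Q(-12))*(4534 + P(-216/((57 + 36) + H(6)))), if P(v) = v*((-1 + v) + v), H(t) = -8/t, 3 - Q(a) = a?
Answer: 10964275848556/75625 ≈ 1.4498e+8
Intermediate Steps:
Q(a) = 3 - a
P(v) = v*(-1 + 2*v)
(31807 + 5*Q(-12))*(4534 + P(-216/((57 + 36) + H(6)))) = (31807 + 5*(3 - 1*(-12)))*(4534 + (-216/((57 + 36) - 8/6))*(-1 + 2*(-216/((57 + 36) - 8/6)))) = (31807 + 5*(3 + 12))*(4534 + (-216/(93 - 8*1/6))*(-1 + 2*(-216/(93 - 8*1/6)))) = (31807 + 5*15)*(4534 + (-216/(93 - 4/3))*(-1 + 2*(-216/(93 - 4/3)))) = (31807 + 75)*(4534 + (-216/275/3)*(-1 + 2*(-216/275/3))) = 31882*(4534 + (-216*3/275)*(-1 + 2*(-216*3/275))) = 31882*(4534 - 648*(-1 + 2*(-648/275))/275) = 31882*(4534 - 648*(-1 - 1296/275)/275) = 31882*(4534 - 648/275*(-1571/275)) = 31882*(4534 + 1018008/75625) = 31882*(343901758/75625) = 10964275848556/75625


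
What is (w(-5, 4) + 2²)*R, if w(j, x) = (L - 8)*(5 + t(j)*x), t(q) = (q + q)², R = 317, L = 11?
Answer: 386423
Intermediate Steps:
t(q) = 4*q² (t(q) = (2*q)² = 4*q²)
w(j, x) = 15 + 12*x*j² (w(j, x) = (11 - 8)*(5 + (4*j²)*x) = 3*(5 + 4*x*j²) = 15 + 12*x*j²)
(w(-5, 4) + 2²)*R = ((15 + 12*4*(-5)²) + 2²)*317 = ((15 + 12*4*25) + 4)*317 = ((15 + 1200) + 4)*317 = (1215 + 4)*317 = 1219*317 = 386423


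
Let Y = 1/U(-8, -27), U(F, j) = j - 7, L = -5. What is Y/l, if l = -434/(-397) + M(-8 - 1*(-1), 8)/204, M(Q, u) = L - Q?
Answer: -1191/44665 ≈ -0.026665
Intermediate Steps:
U(F, j) = -7 + j
M(Q, u) = -5 - Q
l = 44665/40494 (l = -434/(-397) + (-5 - (-8 - 1*(-1)))/204 = -434*(-1/397) + (-5 - (-8 + 1))*(1/204) = 434/397 + (-5 - 1*(-7))*(1/204) = 434/397 + (-5 + 7)*(1/204) = 434/397 + 2*(1/204) = 434/397 + 1/102 = 44665/40494 ≈ 1.1030)
Y = -1/34 (Y = 1/(-7 - 27) = 1/(-34) = -1/34 ≈ -0.029412)
Y/l = -1/(34*44665/40494) = -1/34*40494/44665 = -1191/44665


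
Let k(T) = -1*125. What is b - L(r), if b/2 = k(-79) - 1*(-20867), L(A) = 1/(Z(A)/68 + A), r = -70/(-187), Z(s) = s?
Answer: 100177502/2415 ≈ 41481.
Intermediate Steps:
k(T) = -125
r = 70/187 (r = -70*(-1/187) = 70/187 ≈ 0.37433)
L(A) = 68/(69*A) (L(A) = 1/(A/68 + A) = 1/(69*A/68) = 68/(69*A))
b = 41484 (b = 2*(-125 - 1*(-20867)) = 2*(-125 + 20867) = 2*20742 = 41484)
b - L(r) = 41484 - 68/(69*70/187) = 41484 - 68*187/(69*70) = 41484 - 1*6358/2415 = 41484 - 6358/2415 = 100177502/2415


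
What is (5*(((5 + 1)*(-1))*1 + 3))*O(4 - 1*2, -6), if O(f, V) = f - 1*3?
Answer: 15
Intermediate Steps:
O(f, V) = -3 + f (O(f, V) = f - 3 = -3 + f)
(5*(((5 + 1)*(-1))*1 + 3))*O(4 - 1*2, -6) = (5*(((5 + 1)*(-1))*1 + 3))*(-3 + (4 - 1*2)) = (5*((6*(-1))*1 + 3))*(-3 + (4 - 2)) = (5*(-6*1 + 3))*(-3 + 2) = (5*(-6 + 3))*(-1) = (5*(-3))*(-1) = -15*(-1) = 15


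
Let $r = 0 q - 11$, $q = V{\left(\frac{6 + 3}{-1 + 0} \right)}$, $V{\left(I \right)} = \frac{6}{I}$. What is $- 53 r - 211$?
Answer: $372$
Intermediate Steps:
$q = - \frac{2}{3}$ ($q = \frac{6}{\left(6 + 3\right) \frac{1}{-1 + 0}} = \frac{6}{9 \frac{1}{-1}} = \frac{6}{9 \left(-1\right)} = \frac{6}{-9} = 6 \left(- \frac{1}{9}\right) = - \frac{2}{3} \approx -0.66667$)
$r = -11$ ($r = 0 \left(- \frac{2}{3}\right) - 11 = 0 - 11 = -11$)
$- 53 r - 211 = \left(-53\right) \left(-11\right) - 211 = 583 - 211 = 372$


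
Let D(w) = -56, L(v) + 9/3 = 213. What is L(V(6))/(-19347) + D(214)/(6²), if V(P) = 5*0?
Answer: -90916/58041 ≈ -1.5664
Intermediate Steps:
V(P) = 0
L(v) = 210 (L(v) = -3 + 213 = 210)
L(V(6))/(-19347) + D(214)/(6²) = 210/(-19347) - 56/(6²) = 210*(-1/19347) - 56/36 = -70/6449 - 56*1/36 = -70/6449 - 14/9 = -90916/58041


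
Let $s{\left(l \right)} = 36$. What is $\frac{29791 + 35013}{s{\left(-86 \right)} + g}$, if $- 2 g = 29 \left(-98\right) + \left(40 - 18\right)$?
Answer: $\frac{32402}{723} \approx 44.816$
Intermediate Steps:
$g = 1410$ ($g = - \frac{29 \left(-98\right) + \left(40 - 18\right)}{2} = - \frac{-2842 + 22}{2} = \left(- \frac{1}{2}\right) \left(-2820\right) = 1410$)
$\frac{29791 + 35013}{s{\left(-86 \right)} + g} = \frac{29791 + 35013}{36 + 1410} = \frac{64804}{1446} = 64804 \cdot \frac{1}{1446} = \frac{32402}{723}$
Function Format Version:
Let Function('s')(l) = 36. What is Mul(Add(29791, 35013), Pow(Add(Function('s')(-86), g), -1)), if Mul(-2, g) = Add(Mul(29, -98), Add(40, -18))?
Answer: Rational(32402, 723) ≈ 44.816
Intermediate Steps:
g = 1410 (g = Mul(Rational(-1, 2), Add(Mul(29, -98), Add(40, -18))) = Mul(Rational(-1, 2), Add(-2842, 22)) = Mul(Rational(-1, 2), -2820) = 1410)
Mul(Add(29791, 35013), Pow(Add(Function('s')(-86), g), -1)) = Mul(Add(29791, 35013), Pow(Add(36, 1410), -1)) = Mul(64804, Pow(1446, -1)) = Mul(64804, Rational(1, 1446)) = Rational(32402, 723)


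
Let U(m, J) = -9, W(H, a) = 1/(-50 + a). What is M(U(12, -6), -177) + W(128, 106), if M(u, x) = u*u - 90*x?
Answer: 896617/56 ≈ 16011.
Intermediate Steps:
M(u, x) = u² - 90*x
M(U(12, -6), -177) + W(128, 106) = ((-9)² - 90*(-177)) + 1/(-50 + 106) = (81 + 15930) + 1/56 = 16011 + 1/56 = 896617/56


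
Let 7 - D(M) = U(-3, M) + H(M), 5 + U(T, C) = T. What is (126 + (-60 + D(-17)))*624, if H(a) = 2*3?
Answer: 46800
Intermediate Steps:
H(a) = 6
U(T, C) = -5 + T
D(M) = 9 (D(M) = 7 - ((-5 - 3) + 6) = 7 - (-8 + 6) = 7 - 1*(-2) = 7 + 2 = 9)
(126 + (-60 + D(-17)))*624 = (126 + (-60 + 9))*624 = (126 - 51)*624 = 75*624 = 46800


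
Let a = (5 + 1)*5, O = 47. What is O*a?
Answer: 1410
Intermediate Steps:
a = 30 (a = 6*5 = 30)
O*a = 47*30 = 1410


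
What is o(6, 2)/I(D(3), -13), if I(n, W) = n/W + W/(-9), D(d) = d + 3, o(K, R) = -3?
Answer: -351/115 ≈ -3.0522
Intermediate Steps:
D(d) = 3 + d
I(n, W) = -W/9 + n/W (I(n, W) = n/W + W*(-⅑) = n/W - W/9 = -W/9 + n/W)
o(6, 2)/I(D(3), -13) = -3/(-⅑*(-13) + (3 + 3)/(-13)) = -3/(13/9 + 6*(-1/13)) = -3/(13/9 - 6/13) = -3/115/117 = -3*117/115 = -351/115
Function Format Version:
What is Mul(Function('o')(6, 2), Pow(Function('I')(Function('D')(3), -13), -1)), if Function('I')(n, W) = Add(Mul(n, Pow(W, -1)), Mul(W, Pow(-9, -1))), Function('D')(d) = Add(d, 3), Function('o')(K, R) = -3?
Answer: Rational(-351, 115) ≈ -3.0522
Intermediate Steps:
Function('D')(d) = Add(3, d)
Function('I')(n, W) = Add(Mul(Rational(-1, 9), W), Mul(n, Pow(W, -1))) (Function('I')(n, W) = Add(Mul(n, Pow(W, -1)), Mul(W, Rational(-1, 9))) = Add(Mul(n, Pow(W, -1)), Mul(Rational(-1, 9), W)) = Add(Mul(Rational(-1, 9), W), Mul(n, Pow(W, -1))))
Mul(Function('o')(6, 2), Pow(Function('I')(Function('D')(3), -13), -1)) = Mul(-3, Pow(Add(Mul(Rational(-1, 9), -13), Mul(Add(3, 3), Pow(-13, -1))), -1)) = Mul(-3, Pow(Add(Rational(13, 9), Mul(6, Rational(-1, 13))), -1)) = Mul(-3, Pow(Add(Rational(13, 9), Rational(-6, 13)), -1)) = Mul(-3, Pow(Rational(115, 117), -1)) = Mul(-3, Rational(117, 115)) = Rational(-351, 115)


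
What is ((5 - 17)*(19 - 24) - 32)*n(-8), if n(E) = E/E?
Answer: 28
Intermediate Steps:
n(E) = 1
((5 - 17)*(19 - 24) - 32)*n(-8) = ((5 - 17)*(19 - 24) - 32)*1 = (-12*(-5) - 32)*1 = (60 - 32)*1 = 28*1 = 28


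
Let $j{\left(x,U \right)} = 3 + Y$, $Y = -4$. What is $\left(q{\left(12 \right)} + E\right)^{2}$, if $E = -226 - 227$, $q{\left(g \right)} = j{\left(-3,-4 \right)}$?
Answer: $206116$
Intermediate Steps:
$j{\left(x,U \right)} = -1$ ($j{\left(x,U \right)} = 3 - 4 = -1$)
$q{\left(g \right)} = -1$
$E = -453$
$\left(q{\left(12 \right)} + E\right)^{2} = \left(-1 - 453\right)^{2} = \left(-454\right)^{2} = 206116$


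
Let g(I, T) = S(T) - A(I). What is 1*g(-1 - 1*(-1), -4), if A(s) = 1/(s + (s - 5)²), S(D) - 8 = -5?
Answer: 74/25 ≈ 2.9600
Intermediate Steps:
S(D) = 3 (S(D) = 8 - 5 = 3)
A(s) = 1/(s + (-5 + s)²)
g(I, T) = 3 - 1/(I + (-5 + I)²)
1*g(-1 - 1*(-1), -4) = 1*(3 - 1/((-1 - 1*(-1)) + (-5 + (-1 - 1*(-1)))²)) = 1*(3 - 1/((-1 + 1) + (-5 + (-1 + 1))²)) = 1*(3 - 1/(0 + (-5 + 0)²)) = 1*(3 - 1/(0 + (-5)²)) = 1*(3 - 1/(0 + 25)) = 1*(3 - 1/25) = 1*(74/25) = 74/25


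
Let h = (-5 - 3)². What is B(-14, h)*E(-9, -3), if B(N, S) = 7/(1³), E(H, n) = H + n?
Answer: -84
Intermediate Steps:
h = 64 (h = (-8)² = 64)
B(N, S) = 7 (B(N, S) = 7/1 = 7*1 = 7)
B(-14, h)*E(-9, -3) = 7*(-9 - 3) = 7*(-12) = -84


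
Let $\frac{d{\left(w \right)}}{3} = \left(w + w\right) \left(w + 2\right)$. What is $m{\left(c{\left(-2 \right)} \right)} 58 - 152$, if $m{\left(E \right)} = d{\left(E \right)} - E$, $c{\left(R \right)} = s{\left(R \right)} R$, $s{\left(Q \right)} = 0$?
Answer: $-152$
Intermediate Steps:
$d{\left(w \right)} = 6 w \left(2 + w\right)$ ($d{\left(w \right)} = 3 \left(w + w\right) \left(w + 2\right) = 3 \cdot 2 w \left(2 + w\right) = 6 w \left(2 + w\right)$)
$c{\left(R \right)} = 0$ ($c{\left(R \right)} = 0 R = 0$)
$m{\left(E \right)} = - E + 6 E \left(2 + E\right)$ ($m{\left(E \right)} = 6 E \left(2 + E\right) - E = - E + 6 E \left(2 + E\right)$)
$m{\left(c{\left(-2 \right)} \right)} 58 - 152 = 0 \left(11 + 6 \cdot 0\right) 58 - 152 = 0 \left(11 + 0\right) 58 - 152 = 0 \cdot 11 \cdot 58 - 152 = 0 \cdot 58 - 152 = 0 - 152 = -152$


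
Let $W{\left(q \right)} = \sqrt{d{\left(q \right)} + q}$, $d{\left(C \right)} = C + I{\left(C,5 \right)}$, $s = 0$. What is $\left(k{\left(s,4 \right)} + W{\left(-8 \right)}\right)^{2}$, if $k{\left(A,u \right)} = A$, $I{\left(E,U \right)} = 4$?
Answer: $-12$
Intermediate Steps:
$d{\left(C \right)} = 4 + C$ ($d{\left(C \right)} = C + 4 = 4 + C$)
$W{\left(q \right)} = \sqrt{4 + 2 q}$ ($W{\left(q \right)} = \sqrt{\left(4 + q\right) + q} = \sqrt{4 + 2 q}$)
$\left(k{\left(s,4 \right)} + W{\left(-8 \right)}\right)^{2} = \left(0 + \sqrt{4 + 2 \left(-8\right)}\right)^{2} = \left(0 + \sqrt{4 - 16}\right)^{2} = \left(0 + \sqrt{-12}\right)^{2} = \left(0 + 2 i \sqrt{3}\right)^{2} = \left(2 i \sqrt{3}\right)^{2} = -12$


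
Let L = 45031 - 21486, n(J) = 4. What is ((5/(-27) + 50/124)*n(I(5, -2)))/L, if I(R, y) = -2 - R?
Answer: 146/3941433 ≈ 3.7042e-5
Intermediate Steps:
L = 23545
((5/(-27) + 50/124)*n(I(5, -2)))/L = ((5/(-27) + 50/124)*4)/23545 = ((5*(-1/27) + 50*(1/124))*4)*(1/23545) = ((-5/27 + 25/62)*4)*(1/23545) = ((365/1674)*4)*(1/23545) = (730/837)*(1/23545) = 146/3941433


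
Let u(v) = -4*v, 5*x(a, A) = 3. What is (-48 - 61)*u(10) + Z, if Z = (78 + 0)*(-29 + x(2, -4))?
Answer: 10724/5 ≈ 2144.8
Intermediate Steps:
x(a, A) = ⅗ (x(a, A) = (⅕)*3 = ⅗)
Z = -11076/5 (Z = (78 + 0)*(-29 + ⅗) = 78*(-142/5) = -11076/5 ≈ -2215.2)
(-48 - 61)*u(10) + Z = (-48 - 61)*(-4*10) - 11076/5 = -109*(-40) - 11076/5 = 4360 - 11076/5 = 10724/5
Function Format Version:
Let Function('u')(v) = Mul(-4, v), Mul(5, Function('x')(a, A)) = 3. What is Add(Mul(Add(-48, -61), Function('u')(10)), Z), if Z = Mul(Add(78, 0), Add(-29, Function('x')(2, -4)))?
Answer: Rational(10724, 5) ≈ 2144.8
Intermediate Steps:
Function('x')(a, A) = Rational(3, 5) (Function('x')(a, A) = Mul(Rational(1, 5), 3) = Rational(3, 5))
Z = Rational(-11076, 5) (Z = Mul(Add(78, 0), Add(-29, Rational(3, 5))) = Mul(78, Rational(-142, 5)) = Rational(-11076, 5) ≈ -2215.2)
Add(Mul(Add(-48, -61), Function('u')(10)), Z) = Add(Mul(Add(-48, -61), Mul(-4, 10)), Rational(-11076, 5)) = Add(Mul(-109, -40), Rational(-11076, 5)) = Add(4360, Rational(-11076, 5)) = Rational(10724, 5)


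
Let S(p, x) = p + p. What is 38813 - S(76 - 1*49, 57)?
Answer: 38759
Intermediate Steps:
S(p, x) = 2*p
38813 - S(76 - 1*49, 57) = 38813 - 2*(76 - 1*49) = 38813 - 2*(76 - 49) = 38813 - 2*27 = 38813 - 1*54 = 38813 - 54 = 38759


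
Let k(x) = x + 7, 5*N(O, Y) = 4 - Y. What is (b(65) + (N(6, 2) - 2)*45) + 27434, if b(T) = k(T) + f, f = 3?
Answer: 27437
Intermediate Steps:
N(O, Y) = ⅘ - Y/5 (N(O, Y) = (4 - Y)/5 = ⅘ - Y/5)
k(x) = 7 + x
b(T) = 10 + T (b(T) = (7 + T) + 3 = 10 + T)
(b(65) + (N(6, 2) - 2)*45) + 27434 = ((10 + 65) + ((⅘ - ⅕*2) - 2)*45) + 27434 = (75 + ((⅘ - ⅖) - 2)*45) + 27434 = (75 + (⅖ - 2)*45) + 27434 = (75 - 8/5*45) + 27434 = (75 - 72) + 27434 = 3 + 27434 = 27437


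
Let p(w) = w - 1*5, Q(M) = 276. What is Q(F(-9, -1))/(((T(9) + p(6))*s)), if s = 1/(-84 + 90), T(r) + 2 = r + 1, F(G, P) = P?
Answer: 184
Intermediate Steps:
T(r) = -1 + r (T(r) = -2 + (r + 1) = -2 + (1 + r) = -1 + r)
p(w) = -5 + w (p(w) = w - 5 = -5 + w)
s = ⅙ (s = 1/6 = ⅙ ≈ 0.16667)
Q(F(-9, -1))/(((T(9) + p(6))*s)) = 276/((((-1 + 9) + (-5 + 6))*(⅙))) = 276/(((8 + 1)*(⅙))) = 276/((9*(⅙))) = 276/(3/2) = 276*(⅔) = 184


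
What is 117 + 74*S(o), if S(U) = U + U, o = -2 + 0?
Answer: -179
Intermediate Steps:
o = -2
S(U) = 2*U
117 + 74*S(o) = 117 + 74*(2*(-2)) = 117 + 74*(-4) = 117 - 296 = -179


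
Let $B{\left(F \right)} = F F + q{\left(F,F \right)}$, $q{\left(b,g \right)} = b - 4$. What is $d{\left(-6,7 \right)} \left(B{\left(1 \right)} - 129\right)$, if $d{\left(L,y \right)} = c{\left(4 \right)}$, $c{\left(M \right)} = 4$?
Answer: $-524$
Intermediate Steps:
$d{\left(L,y \right)} = 4$
$q{\left(b,g \right)} = -4 + b$
$B{\left(F \right)} = -4 + F + F^{2}$ ($B{\left(F \right)} = F F + \left(-4 + F\right) = F^{2} + \left(-4 + F\right) = -4 + F + F^{2}$)
$d{\left(-6,7 \right)} \left(B{\left(1 \right)} - 129\right) = 4 \left(\left(-4 + 1 + 1^{2}\right) - 129\right) = 4 \left(\left(-4 + 1 + 1\right) - 129\right) = 4 \left(-2 - 129\right) = 4 \left(-131\right) = -524$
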